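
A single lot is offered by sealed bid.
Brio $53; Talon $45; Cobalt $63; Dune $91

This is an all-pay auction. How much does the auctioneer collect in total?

Rule: the highest bidder wins the item, but every bidder pays their own bid.
Bids ranked: 91 (Dune) > 63 (Cobalt) > 53 (Brio) > 45 (Talon)
Dune wins with the top bid; all bids are sunk regardless.
Every bidder forfeits their bid regardless of winning.
Revenue = 53 + 45 + 63 + 91 = $252.

Total revenue: $252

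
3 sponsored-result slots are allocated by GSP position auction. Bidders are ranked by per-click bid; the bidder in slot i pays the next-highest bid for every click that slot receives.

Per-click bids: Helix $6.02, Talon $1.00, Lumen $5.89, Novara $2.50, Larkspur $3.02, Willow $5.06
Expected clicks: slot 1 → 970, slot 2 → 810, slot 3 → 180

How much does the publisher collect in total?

Per-click bids in order: $6.02 (Helix) > $5.89 (Lumen) > $5.06 (Willow) > $3.02 (Larkspur) > …
Slot 1: Helix pays $5.89 × 970 = $5713.30
Slot 2: Lumen pays $5.06 × 810 = $4098.60
Slot 3: Willow pays $3.02 × 180 = $543.60
Total = $10355.50

Total revenue: $10355.50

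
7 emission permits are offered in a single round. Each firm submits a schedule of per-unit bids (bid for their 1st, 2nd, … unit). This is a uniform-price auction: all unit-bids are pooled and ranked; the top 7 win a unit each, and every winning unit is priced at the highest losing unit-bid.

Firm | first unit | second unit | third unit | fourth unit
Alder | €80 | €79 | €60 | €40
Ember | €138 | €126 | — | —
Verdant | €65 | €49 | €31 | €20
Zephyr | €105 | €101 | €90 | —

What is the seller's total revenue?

Total revenue: €455

Merging the schedules and taking the best 7: 138 (Ember-1), 126 (Ember-2), 105 (Zephyr-1), 101 (Zephyr-2), 90 (Zephyr-3), 80 (Alder-1), 79 (Alder-2)
Highest rejected unit-bid = €65.
Allocation: Alder 2, Ember 2, Zephyr 3. Every unit priced at €65.
Revenue = 7 × 65 = €455.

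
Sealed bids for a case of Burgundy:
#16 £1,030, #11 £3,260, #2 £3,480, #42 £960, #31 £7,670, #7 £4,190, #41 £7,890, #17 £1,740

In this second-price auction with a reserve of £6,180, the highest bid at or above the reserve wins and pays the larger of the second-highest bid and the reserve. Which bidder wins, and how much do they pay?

Rule: the highest bid at or above the reserve wins and pays the larger of the second-highest bid and the reserve.
Bids ranked: 7,890 (#41) > 7,670 (#31) > 4,190 (#7) > 3,480 (#2) > 3,260 (#11) > 1,740 (#17) > …
#41 has the top bid at or above the reserve (£7,890).
Second-highest bid £7,670 exceeds the reserve £6,180 → payment £7,670.

#41 pays £7,670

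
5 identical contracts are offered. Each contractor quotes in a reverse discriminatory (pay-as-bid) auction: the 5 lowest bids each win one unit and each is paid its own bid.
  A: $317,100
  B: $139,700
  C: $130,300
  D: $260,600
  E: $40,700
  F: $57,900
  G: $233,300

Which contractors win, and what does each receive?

Ordering the bids: 40,700 (E), 57,900 (F), 130,300 (C), 139,700 (B), 233,300 (G), 260,600 (D), 317,100 (A)
Winners (5 units): E, F, C, B, G.
Each winner is paid its own bid: E $40,700, F $57,900, C $130,300, B $139,700, G $233,300.

E $40,700, F $57,900, C $130,300, B $139,700, G $233,300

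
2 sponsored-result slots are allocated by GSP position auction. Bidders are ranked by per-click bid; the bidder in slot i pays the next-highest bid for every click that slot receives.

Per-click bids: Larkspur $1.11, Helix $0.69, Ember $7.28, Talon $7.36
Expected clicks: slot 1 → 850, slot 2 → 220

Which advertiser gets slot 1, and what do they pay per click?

Talon; $7.28 per click

Per-click bids in order: $7.36 (Talon) > $7.28 (Ember) > $1.11 (Larkspur) > …
Slot 1 goes to the first-ranked bidder, Talon, who pays the next bid down: $7.28/click.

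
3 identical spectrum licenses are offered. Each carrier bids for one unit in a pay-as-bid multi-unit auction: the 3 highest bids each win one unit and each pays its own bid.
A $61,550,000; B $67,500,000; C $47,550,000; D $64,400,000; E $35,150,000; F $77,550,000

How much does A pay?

A pays $0

Ordering the bids: 77,550,000 (F), 67,500,000 (B), 64,400,000 (D), 61,550,000 (A), 47,550,000 (C), …
Top 3: F, B, D.
A does not win → $0.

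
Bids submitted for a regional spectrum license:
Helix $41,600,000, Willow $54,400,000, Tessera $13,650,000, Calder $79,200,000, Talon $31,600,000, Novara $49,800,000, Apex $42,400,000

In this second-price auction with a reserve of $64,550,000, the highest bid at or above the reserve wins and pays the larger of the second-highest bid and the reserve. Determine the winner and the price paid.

Bids in order: 79,200,000 (Calder) > 54,400,000 (Willow) > 49,800,000 (Novara) > 42,400,000 (Apex) > 41,600,000 (Helix) > 31,600,000 (Talon) > …
Calder has the top bid at or above the reserve ($79,200,000).
max(second-highest $54,400,000, reserve $64,550,000) = $64,550,000.

Calder pays $64,550,000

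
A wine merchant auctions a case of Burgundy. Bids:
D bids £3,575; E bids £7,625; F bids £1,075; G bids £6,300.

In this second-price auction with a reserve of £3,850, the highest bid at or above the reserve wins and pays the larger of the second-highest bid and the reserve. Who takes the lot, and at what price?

E pays £6,300

Sorting bids: 7,625 (E) > 6,300 (G) > 3,575 (D) > 1,075 (F)
E has the top bid at or above the reserve (£7,625).
Second-highest bid £6,300 exceeds the reserve £3,850 → payment £6,300.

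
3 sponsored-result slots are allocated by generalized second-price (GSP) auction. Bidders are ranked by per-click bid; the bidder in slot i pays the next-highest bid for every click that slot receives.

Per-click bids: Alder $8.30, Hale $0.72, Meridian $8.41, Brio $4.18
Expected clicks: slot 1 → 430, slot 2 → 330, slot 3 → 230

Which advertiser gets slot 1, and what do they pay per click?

Meridian; $8.30 per click

Ranked by bid: $8.41 (Meridian) > $8.30 (Alder) > $4.18 (Brio) > $0.72 (Hale)
Slot 1 goes to the first-ranked bidder, Meridian, who pays the next bid down: $8.30/click.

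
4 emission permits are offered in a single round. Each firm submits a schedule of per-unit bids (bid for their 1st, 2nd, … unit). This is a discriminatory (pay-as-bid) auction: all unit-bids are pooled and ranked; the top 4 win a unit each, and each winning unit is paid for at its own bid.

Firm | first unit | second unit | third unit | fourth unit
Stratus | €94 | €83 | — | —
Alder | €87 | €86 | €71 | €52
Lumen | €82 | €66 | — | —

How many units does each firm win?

Merging the schedules and taking the best 4: 94 (Stratus-1), 87 (Alder-1), 86 (Alder-2), 83 (Stratus-2)
Next rejected bid: €82 (not a price — pay-as-bid).
Allocation: Alder 2, Stratus 2.

Alder 2, Stratus 2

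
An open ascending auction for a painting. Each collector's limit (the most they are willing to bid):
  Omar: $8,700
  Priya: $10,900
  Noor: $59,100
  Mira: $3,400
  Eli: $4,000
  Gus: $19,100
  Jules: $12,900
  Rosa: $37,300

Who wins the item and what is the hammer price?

Noor wins at $37,300

Limits in order: 59,100 (Noor) > 37,300 (Rosa) > 19,100 (Gus) > 12,900 (Jules) > 10,900 (Priya) > 8,700 (Omar) > …
Bidding ends when Rosa exits at $37,300; Noor takes it.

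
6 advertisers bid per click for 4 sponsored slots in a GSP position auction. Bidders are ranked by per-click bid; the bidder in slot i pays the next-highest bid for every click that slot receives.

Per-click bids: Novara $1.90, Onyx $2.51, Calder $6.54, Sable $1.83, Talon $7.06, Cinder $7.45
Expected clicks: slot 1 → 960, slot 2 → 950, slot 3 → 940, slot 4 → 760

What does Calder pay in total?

Calder pays $2359.40

Per-click bids in order: $7.45 (Cinder) > $7.06 (Talon) > $6.54 (Calder) > $2.51 (Onyx) > $1.90 (Novara) > …
Calder holds slot 3 → pays next bid $2.51 × 940 clicks = $2359.40.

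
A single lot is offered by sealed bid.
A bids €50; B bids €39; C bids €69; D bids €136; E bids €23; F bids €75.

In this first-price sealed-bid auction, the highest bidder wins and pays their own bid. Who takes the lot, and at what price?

D pays €136

Bids in order: 136 (D) > 75 (F) > 69 (C) > 50 (A) > 39 (B) > 23 (E)
D has the highest bid and pays exactly that: €136.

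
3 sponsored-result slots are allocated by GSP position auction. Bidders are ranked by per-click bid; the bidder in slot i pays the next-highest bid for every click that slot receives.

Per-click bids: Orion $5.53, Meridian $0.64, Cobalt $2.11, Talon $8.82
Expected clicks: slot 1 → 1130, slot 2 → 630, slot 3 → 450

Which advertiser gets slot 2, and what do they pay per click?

Orion; $2.11 per click

Ranked by bid: $8.82 (Talon) > $5.53 (Orion) > $2.11 (Cobalt) > $0.64 (Meridian)
Slot 2 goes to the second-ranked bidder, Orion, who pays the next bid down: $2.11/click.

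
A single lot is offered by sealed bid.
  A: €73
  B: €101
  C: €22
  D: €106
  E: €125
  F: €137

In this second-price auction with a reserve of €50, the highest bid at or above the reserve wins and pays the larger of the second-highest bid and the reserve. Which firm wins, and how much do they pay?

F pays €125

Bids ranked: 137 (F) > 125 (E) > 106 (D) > 101 (B) > 73 (A) > 22 (C)
Highest eligible bid: F at €137.
Second-highest bid €125 exceeds the reserve €50 → payment €125.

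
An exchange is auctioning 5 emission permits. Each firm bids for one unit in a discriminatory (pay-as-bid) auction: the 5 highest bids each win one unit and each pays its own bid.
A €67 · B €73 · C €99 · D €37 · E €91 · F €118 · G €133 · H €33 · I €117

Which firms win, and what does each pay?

G €133, F €118, I €117, C €99, E €91

Sorting: 133 (G), 118 (F), 117 (I), 99 (C), 91 (E), 73 (B), 67 (A), …
Winners (5 units): G, F, I, C, E.
Each winner pays its own bid: G €133, F €118, I €117, C €99, E €91.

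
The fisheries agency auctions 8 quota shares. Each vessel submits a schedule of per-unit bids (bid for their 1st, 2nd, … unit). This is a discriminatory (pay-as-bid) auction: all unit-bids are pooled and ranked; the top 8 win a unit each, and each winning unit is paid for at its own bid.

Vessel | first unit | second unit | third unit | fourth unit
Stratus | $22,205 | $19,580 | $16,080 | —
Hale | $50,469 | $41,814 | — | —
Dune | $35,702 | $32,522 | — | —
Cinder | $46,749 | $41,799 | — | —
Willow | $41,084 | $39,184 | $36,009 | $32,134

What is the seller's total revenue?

Merging the schedules and taking the best 8: 50,469 (Hale-1), 46,749 (Cinder-1), 41,814 (Hale-2), 41,799 (Cinder-2), 41,084 (Willow-1), 39,184 (Willow-2), 36,009 (Willow-3), 35,702 (Dune-1)
Next rejected bid: $32,522 (not a price — pay-as-bid).
Each winning unit pays its own bid.
Revenue = 50,469 + 46,749 + 41,814 + 41,799 + 41,084 + 39,184 + 36,009 + 35,702 = $332,810.

Total revenue: $332,810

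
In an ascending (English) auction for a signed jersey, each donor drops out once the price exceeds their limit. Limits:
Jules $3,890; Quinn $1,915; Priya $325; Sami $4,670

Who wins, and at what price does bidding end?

Open ascending-bid auction: the price rises until one bidder remains; the winner pays the price at which the last rival dropped out.
Limits ranked: 4,670 (Sami) > 3,890 (Jules) > 1,915 (Quinn) > 325 (Priya)
Bidding ends when Jules exits at $3,890; Sami takes it.

Sami wins at $3,890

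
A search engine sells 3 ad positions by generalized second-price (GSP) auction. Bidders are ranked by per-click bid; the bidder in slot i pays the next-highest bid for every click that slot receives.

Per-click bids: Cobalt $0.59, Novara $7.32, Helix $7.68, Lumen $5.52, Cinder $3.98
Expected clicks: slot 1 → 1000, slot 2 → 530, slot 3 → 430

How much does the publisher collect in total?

Per-click bids in order: $7.68 (Helix) > $7.32 (Novara) > $5.52 (Lumen) > $3.98 (Cinder) > …
Slot 1: Helix pays $7.32 × 1000 = $7320.00
Slot 2: Novara pays $5.52 × 530 = $2925.60
Slot 3: Lumen pays $3.98 × 430 = $1711.40
Total = $11957.00

Total revenue: $11957.00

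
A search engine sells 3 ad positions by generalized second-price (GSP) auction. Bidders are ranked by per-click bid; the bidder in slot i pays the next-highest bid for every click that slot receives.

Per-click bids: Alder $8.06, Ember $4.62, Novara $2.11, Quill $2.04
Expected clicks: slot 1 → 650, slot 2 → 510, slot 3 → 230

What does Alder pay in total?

Alder pays $3003.00

Sorting advertisers: $8.06 (Alder) > $4.62 (Ember) > $2.11 (Novara) > $2.04 (Quill)
Alder holds slot 1 → pays next bid $4.62 × 650 clicks = $3003.00.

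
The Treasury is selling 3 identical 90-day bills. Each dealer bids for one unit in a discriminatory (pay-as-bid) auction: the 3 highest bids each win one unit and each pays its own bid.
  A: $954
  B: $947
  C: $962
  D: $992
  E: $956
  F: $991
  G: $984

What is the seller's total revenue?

Ordering the bids: 992 (D), 991 (F), 984 (G), 962 (C), 956 (E), …
The 3 highest are D, F, G.
Total revenue = 992 + 991 + 984 = $2,967.

Total revenue: $2,967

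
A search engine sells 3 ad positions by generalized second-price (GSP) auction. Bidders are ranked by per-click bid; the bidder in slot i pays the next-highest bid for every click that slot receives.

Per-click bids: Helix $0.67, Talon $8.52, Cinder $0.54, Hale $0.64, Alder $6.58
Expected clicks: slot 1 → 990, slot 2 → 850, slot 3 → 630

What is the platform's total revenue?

Total revenue: $7486.90

Sorting advertisers: $8.52 (Talon) > $6.58 (Alder) > $0.67 (Helix) > $0.64 (Hale) > …
Slot 1: Talon pays $6.58 × 990 = $6514.20
Slot 2: Alder pays $0.67 × 850 = $569.50
Slot 3: Helix pays $0.64 × 630 = $403.20
Total = $7486.90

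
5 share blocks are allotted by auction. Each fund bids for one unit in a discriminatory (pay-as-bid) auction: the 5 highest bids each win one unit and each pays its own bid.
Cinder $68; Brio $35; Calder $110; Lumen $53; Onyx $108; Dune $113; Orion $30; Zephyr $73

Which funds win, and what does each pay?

Dune $113, Calder $110, Onyx $108, Zephyr $73, Cinder $68

Bids ranked high→low: 113 (Dune), 110 (Calder), 108 (Onyx), 73 (Zephyr), 68 (Cinder), 53 (Lumen), 35 (Brio), …
Winners (5 units): Dune, Calder, Onyx, Zephyr, Cinder.
Each winner pays its own bid: Dune $113, Calder $110, Onyx $108, Zephyr $73, Cinder $68.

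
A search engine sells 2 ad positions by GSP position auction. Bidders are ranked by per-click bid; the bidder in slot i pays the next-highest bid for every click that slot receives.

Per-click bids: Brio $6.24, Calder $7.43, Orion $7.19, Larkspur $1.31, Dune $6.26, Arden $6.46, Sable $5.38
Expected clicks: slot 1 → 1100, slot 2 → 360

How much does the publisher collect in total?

Total revenue: $10234.60

Per-click bids in order: $7.43 (Calder) > $7.19 (Orion) > $6.46 (Arden) > …
Slot 1: Calder pays $7.19 × 1100 = $7909.00
Slot 2: Orion pays $6.46 × 360 = $2325.60
Total = $10234.60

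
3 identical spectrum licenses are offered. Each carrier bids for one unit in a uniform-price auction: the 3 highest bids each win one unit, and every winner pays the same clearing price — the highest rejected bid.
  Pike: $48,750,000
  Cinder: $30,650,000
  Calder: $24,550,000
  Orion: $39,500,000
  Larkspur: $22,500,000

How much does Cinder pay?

Bids ranked high→low: 48,750,000 (Pike), 39,500,000 (Orion), 30,650,000 (Cinder), 24,550,000 (Calder), 22,500,000 (Larkspur)
Top 3: Pike, Orion, Cinder.
First losing bid is Calder's $24,550,000, which sets the uniform price.
Cinder wins → pays $24,550,000.

Cinder pays $24,550,000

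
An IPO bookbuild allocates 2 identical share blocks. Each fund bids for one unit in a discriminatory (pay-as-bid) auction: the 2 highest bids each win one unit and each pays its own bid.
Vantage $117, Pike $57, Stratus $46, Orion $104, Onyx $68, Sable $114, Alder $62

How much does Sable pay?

Ordering the bids: 117 (Vantage), 114 (Sable), 104 (Orion), 68 (Onyx), …
Top 2: Vantage, Sable.
Sable wins → own bid $114.

Sable pays $114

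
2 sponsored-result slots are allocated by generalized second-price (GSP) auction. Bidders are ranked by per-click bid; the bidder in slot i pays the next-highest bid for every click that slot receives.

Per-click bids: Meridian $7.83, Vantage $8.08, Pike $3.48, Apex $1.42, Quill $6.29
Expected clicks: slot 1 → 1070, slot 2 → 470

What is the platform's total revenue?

Per-click bids in order: $8.08 (Vantage) > $7.83 (Meridian) > $6.29 (Quill) > …
Slot 1: Vantage pays $7.83 × 1070 = $8378.10
Slot 2: Meridian pays $6.29 × 470 = $2956.30
Total = $11334.40

Total revenue: $11334.40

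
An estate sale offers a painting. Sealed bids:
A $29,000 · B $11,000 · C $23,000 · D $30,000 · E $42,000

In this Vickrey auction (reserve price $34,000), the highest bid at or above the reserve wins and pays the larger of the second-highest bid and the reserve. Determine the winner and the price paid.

Sorting bids: 42,000 (E) > 30,000 (D) > 29,000 (A) > 23,000 (C) > 11,000 (B)
Highest eligible bid: E at $42,000.
Second-highest bid $30,000 is below the reserve $34,000, so the reserve binds → payment $34,000.

E pays $34,000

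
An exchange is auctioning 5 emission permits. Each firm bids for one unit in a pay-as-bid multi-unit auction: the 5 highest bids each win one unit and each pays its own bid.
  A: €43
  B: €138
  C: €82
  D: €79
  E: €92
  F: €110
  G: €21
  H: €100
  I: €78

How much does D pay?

D pays €0

Sorting: 138 (B), 110 (F), 100 (H), 92 (E), 82 (C), 79 (D), 78 (I), …
Winners (5 units): B, F, H, E, C.
D does not win → €0.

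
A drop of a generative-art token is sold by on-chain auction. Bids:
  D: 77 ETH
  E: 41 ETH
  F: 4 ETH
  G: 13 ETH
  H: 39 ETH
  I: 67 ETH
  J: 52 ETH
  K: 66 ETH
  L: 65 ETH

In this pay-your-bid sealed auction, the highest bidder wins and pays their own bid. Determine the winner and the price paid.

D pays 77 ETH

Bids ranked: 77 (D) > 67 (I) > 66 (K) > 65 (L) > 52 (J) > 41 (E) > …
D is highest → pays own bid, 77 ETH.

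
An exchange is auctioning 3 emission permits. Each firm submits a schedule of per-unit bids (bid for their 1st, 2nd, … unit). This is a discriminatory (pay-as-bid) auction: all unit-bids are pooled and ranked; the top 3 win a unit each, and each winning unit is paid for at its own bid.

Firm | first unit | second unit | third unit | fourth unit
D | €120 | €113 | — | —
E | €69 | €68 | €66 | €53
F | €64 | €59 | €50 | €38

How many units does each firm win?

D 2, E 1

Pooled unit-bids ranked (top 3): 120 (D-1), 113 (D-2), 69 (E-1)
Next rejected bid: €68 (not a price — pay-as-bid).
Allocation: D 2, E 1.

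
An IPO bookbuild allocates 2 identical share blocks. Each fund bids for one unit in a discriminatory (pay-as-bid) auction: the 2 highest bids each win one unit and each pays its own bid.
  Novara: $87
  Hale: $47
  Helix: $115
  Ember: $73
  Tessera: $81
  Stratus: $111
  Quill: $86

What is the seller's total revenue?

Sorting: 115 (Helix), 111 (Stratus), 87 (Novara), 86 (Quill), …
The 2 highest are Helix, Stratus.
Total revenue = 115 + 111 = $226.

Total revenue: $226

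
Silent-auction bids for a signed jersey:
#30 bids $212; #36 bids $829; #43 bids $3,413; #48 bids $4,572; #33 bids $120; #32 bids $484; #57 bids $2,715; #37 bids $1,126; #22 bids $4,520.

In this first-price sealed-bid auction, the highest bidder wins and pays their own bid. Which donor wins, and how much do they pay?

#48 pays $4,572

Bids in order: 4,572 (#48) > 4,520 (#22) > 3,413 (#43) > 2,715 (#57) > 1,126 (#37) > 829 (#36) > …
First-price: #48 pays what they bid, $4,572.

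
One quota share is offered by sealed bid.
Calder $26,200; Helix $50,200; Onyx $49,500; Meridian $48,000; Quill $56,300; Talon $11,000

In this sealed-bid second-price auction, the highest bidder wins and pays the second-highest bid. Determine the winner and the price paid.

Bids in order: 56,300 (Quill) > 50,200 (Helix) > 49,500 (Onyx) > 48,000 (Meridian) > 26,200 (Calder) > 11,000 (Talon)
Second-price: Quill pays Helix's bid of $50,200.

Quill pays $50,200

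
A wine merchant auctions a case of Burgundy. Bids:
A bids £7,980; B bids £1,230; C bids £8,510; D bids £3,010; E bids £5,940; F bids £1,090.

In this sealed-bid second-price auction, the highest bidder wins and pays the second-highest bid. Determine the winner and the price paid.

Bids ranked: 8,510 (C) > 7,980 (A) > 5,940 (E) > 3,010 (D) > 1,230 (B) > 1,090 (F)
C is highest; pays the second-highest bid, £7,980.

C pays £7,980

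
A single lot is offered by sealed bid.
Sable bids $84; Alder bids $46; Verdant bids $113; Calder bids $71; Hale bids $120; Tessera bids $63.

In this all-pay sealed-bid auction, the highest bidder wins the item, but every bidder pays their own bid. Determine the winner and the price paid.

Hale pays $120

Bids in order: 120 (Hale) > 113 (Verdant) > 84 (Sable) > 71 (Calder) > 63 (Tessera) > 46 (Alder)
Hale wins with the top bid; all bids are sunk regardless.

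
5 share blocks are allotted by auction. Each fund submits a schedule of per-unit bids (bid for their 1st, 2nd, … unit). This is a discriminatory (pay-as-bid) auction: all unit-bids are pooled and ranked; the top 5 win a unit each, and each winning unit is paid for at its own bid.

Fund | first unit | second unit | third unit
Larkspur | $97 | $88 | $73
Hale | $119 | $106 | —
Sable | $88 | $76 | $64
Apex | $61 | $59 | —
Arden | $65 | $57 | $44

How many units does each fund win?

Pooled unit-bids ranked (top 5): 119 (Hale-1), 106 (Hale-2), 97 (Larkspur-1), 88 (Larkspur-2), 88 (Sable-1)
Next rejected bid: $76 (not a price — pay-as-bid).
Allocation: Hale 2, Larkspur 2, Sable 1.

Hale 2, Larkspur 2, Sable 1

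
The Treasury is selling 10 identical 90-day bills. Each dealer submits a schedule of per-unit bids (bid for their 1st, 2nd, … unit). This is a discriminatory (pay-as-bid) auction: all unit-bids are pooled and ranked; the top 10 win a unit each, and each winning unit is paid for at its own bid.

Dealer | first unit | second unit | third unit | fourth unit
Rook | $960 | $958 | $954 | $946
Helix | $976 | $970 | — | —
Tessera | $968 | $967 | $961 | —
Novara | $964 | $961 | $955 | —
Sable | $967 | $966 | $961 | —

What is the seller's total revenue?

Total revenue: $9,661

Pooled unit-bids ranked (top 10): 976 (Helix-1), 970 (Helix-2), 968 (Tessera-1), 967 (Tessera-2), 967 (Sable-1), 966 (Sable-2), 964 (Novara-1), 961 (Tessera-3), 961 (Novara-2), 961 (Sable-3)
Next rejected bid: $960 (not a price — pay-as-bid).
Each winning unit pays its own bid.
Revenue = 976 + 970 + 968 + 967 + 967 + 966 + 964 + 961 + 961 + 961 = $9,661.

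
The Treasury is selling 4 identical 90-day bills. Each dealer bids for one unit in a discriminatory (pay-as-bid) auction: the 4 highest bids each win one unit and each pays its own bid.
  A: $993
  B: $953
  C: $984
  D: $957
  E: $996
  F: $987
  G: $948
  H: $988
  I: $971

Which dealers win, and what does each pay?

E $996, A $993, H $988, F $987

Bids ranked high→low: 996 (E), 993 (A), 988 (H), 987 (F), 984 (C), 971 (I), …
Top 4: E, A, H, F.
Each winner pays its own bid: E $996, A $993, H $988, F $987.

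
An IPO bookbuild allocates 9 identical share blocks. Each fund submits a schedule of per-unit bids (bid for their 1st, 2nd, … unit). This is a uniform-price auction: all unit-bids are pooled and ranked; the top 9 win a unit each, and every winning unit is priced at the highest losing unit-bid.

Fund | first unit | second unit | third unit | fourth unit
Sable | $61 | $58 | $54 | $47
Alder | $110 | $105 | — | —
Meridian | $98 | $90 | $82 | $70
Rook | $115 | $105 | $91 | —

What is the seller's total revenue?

All unit-bids, highest first — top 9: 115 (Rook-1), 110 (Alder-1), 105 (Alder-2), 105 (Rook-2), 98 (Meridian-1), 91 (Rook-3), 90 (Meridian-2), 82 (Meridian-3), 70 (Meridian-4)
The (k+1)-th unit-bid is $61.
Allocation: Alder 2, Meridian 4, Rook 3. Every unit priced at $61.
Revenue = 9 × 61 = $549.

Total revenue: $549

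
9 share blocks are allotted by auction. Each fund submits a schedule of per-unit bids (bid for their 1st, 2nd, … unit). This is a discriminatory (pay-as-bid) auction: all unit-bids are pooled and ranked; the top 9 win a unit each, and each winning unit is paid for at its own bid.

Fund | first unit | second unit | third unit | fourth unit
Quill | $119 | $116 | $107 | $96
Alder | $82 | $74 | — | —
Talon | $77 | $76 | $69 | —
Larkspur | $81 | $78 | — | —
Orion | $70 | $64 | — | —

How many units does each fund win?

All unit-bids, highest first — top 9: 119 (Quill-1), 116 (Quill-2), 107 (Quill-3), 96 (Quill-4), 82 (Alder-1), 81 (Larkspur-1), 78 (Larkspur-2), 77 (Talon-1), 76 (Talon-2)
Next rejected bid: $74 (not a price — pay-as-bid).
Allocation: Alder 1, Larkspur 2, Quill 4, Talon 2.

Alder 1, Larkspur 2, Quill 4, Talon 2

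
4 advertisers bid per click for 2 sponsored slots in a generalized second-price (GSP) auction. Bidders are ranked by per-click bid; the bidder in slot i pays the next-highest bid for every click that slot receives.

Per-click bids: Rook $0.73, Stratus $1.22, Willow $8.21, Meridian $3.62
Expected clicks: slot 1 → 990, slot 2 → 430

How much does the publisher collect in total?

Sorting advertisers: $8.21 (Willow) > $3.62 (Meridian) > $1.22 (Stratus) > …
Slot 1: Willow pays $3.62 × 990 = $3583.80
Slot 2: Meridian pays $1.22 × 430 = $524.60
Total = $4108.40

Total revenue: $4108.40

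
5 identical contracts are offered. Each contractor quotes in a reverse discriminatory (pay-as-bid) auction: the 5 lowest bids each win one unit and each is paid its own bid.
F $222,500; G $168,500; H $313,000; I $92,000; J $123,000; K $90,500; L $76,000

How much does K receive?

Ordering the bids: 76,000 (L), 90,500 (K), 92,000 (I), 123,000 (J), 168,500 (G), 222,500 (F), 313,000 (H)
Winners (5 units): L, K, I, J, G.
K wins → own bid $90,500.

K is paid $90,500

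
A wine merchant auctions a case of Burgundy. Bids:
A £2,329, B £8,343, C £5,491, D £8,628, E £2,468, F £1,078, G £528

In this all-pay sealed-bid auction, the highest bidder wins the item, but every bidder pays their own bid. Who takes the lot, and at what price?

Sorting bids: 8,628 (D) > 8,343 (B) > 5,491 (C) > 2,468 (E) > 2,329 (A) > 1,078 (F) > …
D wins with the top bid; all bids are sunk regardless.

D pays £8,628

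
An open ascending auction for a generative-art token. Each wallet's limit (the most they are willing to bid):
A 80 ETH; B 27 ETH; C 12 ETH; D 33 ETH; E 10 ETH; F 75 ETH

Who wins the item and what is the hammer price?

Sorting limits: 80 (A) > 75 (F) > 33 (D) > 27 (B) > 12 (C) > 10 (E)
F is the last rival to drop out, at 75 ETH; A remains and wins at that price.

A wins at 75 ETH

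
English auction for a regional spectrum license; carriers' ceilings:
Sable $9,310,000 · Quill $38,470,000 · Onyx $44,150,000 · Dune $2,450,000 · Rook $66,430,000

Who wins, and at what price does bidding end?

Rook wins at $44,150,000

Rule: the price rises until one bidder remains; the winner pays the price at which the last rival dropped out.
Limits in order: 66,430,000 (Rook) > 44,150,000 (Onyx) > 38,470,000 (Quill) > 9,310,000 (Sable) > 2,450,000 (Dune)
Bidding ends when Onyx exits at $44,150,000; Rook takes it.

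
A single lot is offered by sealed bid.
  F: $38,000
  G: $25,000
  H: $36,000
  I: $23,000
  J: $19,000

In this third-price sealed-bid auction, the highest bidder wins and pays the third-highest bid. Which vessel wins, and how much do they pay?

F pays $25,000

Bids in order: 38,000 (F) > 36,000 (H) > 25,000 (G) > 23,000 (I) > 19,000 (J)
F is highest; pays the third-highest bid, $25,000.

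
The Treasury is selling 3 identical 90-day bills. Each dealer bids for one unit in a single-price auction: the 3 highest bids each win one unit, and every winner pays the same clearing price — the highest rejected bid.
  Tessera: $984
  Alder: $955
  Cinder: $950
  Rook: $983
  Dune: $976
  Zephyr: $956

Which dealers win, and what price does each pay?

Ordering the bids: 984 (Tessera), 983 (Rook), 976 (Dune), 956 (Zephyr), 955 (Alder), …
Winners (3 units): Tessera, Rook, Dune.
Highest unsuccessful bid: $956 → clearing price.

Tessera, Rook, Dune; each pays $956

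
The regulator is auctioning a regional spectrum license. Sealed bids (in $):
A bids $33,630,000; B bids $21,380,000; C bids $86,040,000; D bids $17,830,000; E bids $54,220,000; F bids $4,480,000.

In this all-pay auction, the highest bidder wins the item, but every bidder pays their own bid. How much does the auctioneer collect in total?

Sorting bids: 86,040,000 (C) > 54,220,000 (E) > 33,630,000 (A) > 21,380,000 (B) > 17,830,000 (D) > 4,480,000 (F)
Every bidder forfeits their bid regardless of winning.
Revenue = 33,630,000 + 21,380,000 + 86,040,000 + 17,830,000 + 54,220,000 + 4,480,000 = $217,580,000.

Total revenue: $217,580,000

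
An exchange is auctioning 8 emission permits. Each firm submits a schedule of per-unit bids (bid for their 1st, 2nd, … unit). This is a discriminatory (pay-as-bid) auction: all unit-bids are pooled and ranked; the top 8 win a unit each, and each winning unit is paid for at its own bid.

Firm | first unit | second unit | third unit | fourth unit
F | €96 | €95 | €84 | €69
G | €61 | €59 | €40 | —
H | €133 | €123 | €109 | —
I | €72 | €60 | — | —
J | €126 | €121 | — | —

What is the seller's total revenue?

Total revenue: €887

All unit-bids, highest first — top 8: 133 (H-1), 126 (J-1), 123 (H-2), 121 (J-2), 109 (H-3), 96 (F-1), 95 (F-2), 84 (F-3)
Next rejected bid: €72 (not a price — pay-as-bid).
Each winning unit pays its own bid.
Revenue = 133 + 126 + 123 + 121 + 109 + 96 + 95 + 84 = €887.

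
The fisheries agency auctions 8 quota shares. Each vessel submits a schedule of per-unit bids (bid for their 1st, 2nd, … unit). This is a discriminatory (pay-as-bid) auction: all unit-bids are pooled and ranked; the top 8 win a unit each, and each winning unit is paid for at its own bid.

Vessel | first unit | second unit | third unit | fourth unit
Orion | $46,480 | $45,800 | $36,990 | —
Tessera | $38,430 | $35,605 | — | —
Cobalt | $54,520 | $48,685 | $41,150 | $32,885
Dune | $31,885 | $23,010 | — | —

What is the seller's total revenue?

Total revenue: $347,660

Pooled unit-bids ranked (top 8): 54,520 (Cobalt-1), 48,685 (Cobalt-2), 46,480 (Orion-1), 45,800 (Orion-2), 41,150 (Cobalt-3), 38,430 (Tessera-1), 36,990 (Orion-3), 35,605 (Tessera-2)
Next rejected bid: $32,885 (not a price — pay-as-bid).
Each winning unit pays its own bid.
Revenue = 54,520 + 48,685 + 46,480 + 45,800 + 41,150 + 38,430 + 36,990 + 35,605 = $347,660.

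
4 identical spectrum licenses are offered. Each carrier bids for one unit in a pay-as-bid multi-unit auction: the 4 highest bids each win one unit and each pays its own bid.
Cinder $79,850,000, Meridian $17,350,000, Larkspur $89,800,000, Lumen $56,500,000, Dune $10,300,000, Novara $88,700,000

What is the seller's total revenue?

Total revenue: $314,850,000

Bids ranked high→low: 89,800,000 (Larkspur), 88,700,000 (Novara), 79,850,000 (Cinder), 56,500,000 (Lumen), 17,350,000 (Meridian), 10,300,000 (Dune)
The 4 highest are Larkspur, Novara, Cinder, Lumen.
Total revenue = 89,800,000 + 88,700,000 + 79,850,000 + 56,500,000 = $314,850,000.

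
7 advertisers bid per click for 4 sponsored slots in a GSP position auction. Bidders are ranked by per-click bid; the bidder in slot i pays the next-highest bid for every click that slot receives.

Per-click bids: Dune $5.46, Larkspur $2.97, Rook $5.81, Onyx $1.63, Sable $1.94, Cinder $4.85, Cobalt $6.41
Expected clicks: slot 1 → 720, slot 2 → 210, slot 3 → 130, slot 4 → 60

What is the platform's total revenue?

Total revenue: $6138.50

Per-click bids in order: $6.41 (Cobalt) > $5.81 (Rook) > $5.46 (Dune) > $4.85 (Cinder) > $2.97 (Larkspur) > …
Slot 1: Cobalt pays $5.81 × 720 = $4183.20
Slot 2: Rook pays $5.46 × 210 = $1146.60
Slot 3: Dune pays $4.85 × 130 = $630.50
Slot 4: Cinder pays $2.97 × 60 = $178.20
Total = $6138.50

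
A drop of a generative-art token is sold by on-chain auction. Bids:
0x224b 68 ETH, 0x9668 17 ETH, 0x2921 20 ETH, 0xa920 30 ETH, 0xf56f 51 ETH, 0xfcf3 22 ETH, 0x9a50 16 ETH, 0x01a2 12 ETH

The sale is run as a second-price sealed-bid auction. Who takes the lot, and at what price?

Sorting bids: 68 (0x224b) > 51 (0xf56f) > 30 (0xa920) > 22 (0xfcf3) > 20 (0x2921) > 17 (0x9668) > …
0x224b wins with the highest bid; price is set by the runner-up at 51 ETH.

0x224b pays 51 ETH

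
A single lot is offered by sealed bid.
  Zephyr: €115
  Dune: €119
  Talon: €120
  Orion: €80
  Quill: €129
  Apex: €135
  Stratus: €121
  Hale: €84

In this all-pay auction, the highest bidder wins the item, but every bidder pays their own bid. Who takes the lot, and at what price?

Rule: the highest bidder wins the item, but every bidder pays their own bid.
Sorting bids: 135 (Apex) > 129 (Quill) > 121 (Stratus) > 120 (Talon) > 119 (Dune) > 115 (Zephyr) > …
Apex is highest and takes the item; every bidder forfeits their bid.

Apex pays €135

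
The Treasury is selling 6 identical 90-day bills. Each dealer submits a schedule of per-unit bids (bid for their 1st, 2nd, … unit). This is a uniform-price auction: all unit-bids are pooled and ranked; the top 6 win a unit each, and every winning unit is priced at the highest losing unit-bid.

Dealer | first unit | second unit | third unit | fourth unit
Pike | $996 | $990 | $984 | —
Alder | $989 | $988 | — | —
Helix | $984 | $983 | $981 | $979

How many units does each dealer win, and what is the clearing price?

Alder 2, Helix 1, Pike 3; clearing price $983

All unit-bids, highest first — top 6: 996 (Pike-1), 990 (Pike-2), 989 (Alder-1), 988 (Alder-2), 984 (Pike-3), 984 (Helix-1)
First bid not allocated: $983.
Allocation: Alder 2, Helix 1, Pike 3.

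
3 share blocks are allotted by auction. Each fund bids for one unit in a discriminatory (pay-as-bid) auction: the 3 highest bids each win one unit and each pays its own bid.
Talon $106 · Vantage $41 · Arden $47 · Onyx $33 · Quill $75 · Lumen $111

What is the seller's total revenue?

Total revenue: $292

Sorting: 111 (Lumen), 106 (Talon), 75 (Quill), 47 (Arden), 41 (Vantage), …
Top 3: Lumen, Talon, Quill.
Total revenue = 111 + 106 + 75 = $292.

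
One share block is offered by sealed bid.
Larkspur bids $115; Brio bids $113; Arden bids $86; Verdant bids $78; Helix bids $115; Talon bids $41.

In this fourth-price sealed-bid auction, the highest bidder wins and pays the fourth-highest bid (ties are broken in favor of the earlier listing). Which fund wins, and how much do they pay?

Larkspur pays $86

Bids in order: 115 (Larkspur) > 115 (Helix) > 113 (Brio) > 86 (Arden) > 78 (Verdant) > 41 (Talon)
Tie at $115 → Larkspur wins by tie-break.
Larkspur wins; payment is bid #4 in the ranking = $86.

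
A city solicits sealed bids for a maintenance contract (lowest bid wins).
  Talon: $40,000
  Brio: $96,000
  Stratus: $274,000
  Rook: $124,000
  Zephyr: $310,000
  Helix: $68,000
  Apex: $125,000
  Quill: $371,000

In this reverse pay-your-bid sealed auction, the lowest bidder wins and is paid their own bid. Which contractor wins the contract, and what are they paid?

Sorting bids: 40,000 (Talon) < 68,000 (Helix) < 96,000 (Brio) < 124,000 (Rook) < 125,000 (Apex) < 274,000 (Stratus) < …
Talon has the lowest bid and is paid exactly that: $40,000.

Talon is paid $40,000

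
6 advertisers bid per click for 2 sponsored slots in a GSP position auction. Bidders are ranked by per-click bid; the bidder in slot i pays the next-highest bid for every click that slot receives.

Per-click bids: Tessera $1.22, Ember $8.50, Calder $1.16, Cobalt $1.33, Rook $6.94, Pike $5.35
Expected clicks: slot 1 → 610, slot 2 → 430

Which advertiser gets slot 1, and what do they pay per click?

Ember; $6.94 per click

Per-click bids in order: $8.50 (Ember) > $6.94 (Rook) > $5.35 (Pike) > …
Slot 1 goes to the first-ranked bidder, Ember, who pays the next bid down: $6.94/click.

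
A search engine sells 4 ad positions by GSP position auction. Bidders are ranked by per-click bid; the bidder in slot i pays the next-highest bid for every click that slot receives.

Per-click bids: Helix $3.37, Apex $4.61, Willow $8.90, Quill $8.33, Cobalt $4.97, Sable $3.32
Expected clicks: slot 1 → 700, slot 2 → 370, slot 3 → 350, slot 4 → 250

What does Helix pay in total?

Sorting advertisers: $8.90 (Willow) > $8.33 (Quill) > $4.97 (Cobalt) > $4.61 (Apex) > $3.37 (Helix) > …
Helix ranks below slot 4 → no slot, pays nothing.

Helix pays $0.00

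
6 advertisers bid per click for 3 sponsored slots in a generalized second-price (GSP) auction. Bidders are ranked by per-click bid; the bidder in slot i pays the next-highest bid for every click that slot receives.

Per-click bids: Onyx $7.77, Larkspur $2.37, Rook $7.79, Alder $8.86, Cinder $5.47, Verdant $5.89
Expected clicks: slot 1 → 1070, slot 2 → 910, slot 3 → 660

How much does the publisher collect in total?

Total revenue: $19293.40

Per-click bids in order: $8.86 (Alder) > $7.79 (Rook) > $7.77 (Onyx) > $5.89 (Verdant) > …
Slot 1: Alder pays $7.79 × 1070 = $8335.30
Slot 2: Rook pays $7.77 × 910 = $7070.70
Slot 3: Onyx pays $5.89 × 660 = $3887.40
Total = $19293.40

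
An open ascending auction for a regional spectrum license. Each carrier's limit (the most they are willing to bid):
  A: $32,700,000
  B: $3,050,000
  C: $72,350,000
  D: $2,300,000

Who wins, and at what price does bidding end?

C wins at $32,700,000

Rule: the price rises until one bidder remains; the winner pays the price at which the last rival dropped out.
Sorting limits: 72,350,000 (C) > 32,700,000 (A) > 3,050,000 (B) > 2,300,000 (D)
Bidding ends when A exits at $32,700,000; C takes it.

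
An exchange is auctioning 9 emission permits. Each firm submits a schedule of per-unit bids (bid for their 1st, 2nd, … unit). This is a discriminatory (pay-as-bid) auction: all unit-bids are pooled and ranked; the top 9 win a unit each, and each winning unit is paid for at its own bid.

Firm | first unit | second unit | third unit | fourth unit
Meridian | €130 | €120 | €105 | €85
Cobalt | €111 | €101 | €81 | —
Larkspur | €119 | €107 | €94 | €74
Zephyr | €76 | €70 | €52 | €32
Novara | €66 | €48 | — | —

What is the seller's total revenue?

Total revenue: €972

Pooled unit-bids ranked (top 9): 130 (Meridian-1), 120 (Meridian-2), 119 (Larkspur-1), 111 (Cobalt-1), 107 (Larkspur-2), 105 (Meridian-3), 101 (Cobalt-2), 94 (Larkspur-3), 85 (Meridian-4)
Next rejected bid: €81 (not a price — pay-as-bid).
Each winning unit pays its own bid.
Revenue = 130 + 120 + 119 + 111 + 107 + 105 + 101 + 94 + 85 = €972.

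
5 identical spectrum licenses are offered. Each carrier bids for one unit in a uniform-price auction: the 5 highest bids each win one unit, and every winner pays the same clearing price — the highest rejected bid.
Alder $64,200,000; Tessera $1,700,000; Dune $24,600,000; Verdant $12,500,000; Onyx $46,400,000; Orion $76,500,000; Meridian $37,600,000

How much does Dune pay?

Dune pays $12,500,000

Ordering the bids: 76,500,000 (Orion), 64,200,000 (Alder), 46,400,000 (Onyx), 37,600,000 (Meridian), 24,600,000 (Dune), 12,500,000 (Verdant), 1,700,000 (Tessera)
Top 5: Orion, Alder, Onyx, Meridian, Dune.
First losing bid is Verdant's $12,500,000, which sets the uniform price.
Dune wins → pays $12,500,000.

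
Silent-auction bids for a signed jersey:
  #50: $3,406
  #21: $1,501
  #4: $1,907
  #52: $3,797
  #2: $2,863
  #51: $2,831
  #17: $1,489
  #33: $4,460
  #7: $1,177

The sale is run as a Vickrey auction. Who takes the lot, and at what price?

#33 pays $3,797

Bids ranked: 4,460 (#33) > 3,797 (#52) > 3,406 (#50) > 2,863 (#2) > 2,831 (#51) > 1,907 (#4) > …
Second-price: #33 pays #52's bid of $3,797.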